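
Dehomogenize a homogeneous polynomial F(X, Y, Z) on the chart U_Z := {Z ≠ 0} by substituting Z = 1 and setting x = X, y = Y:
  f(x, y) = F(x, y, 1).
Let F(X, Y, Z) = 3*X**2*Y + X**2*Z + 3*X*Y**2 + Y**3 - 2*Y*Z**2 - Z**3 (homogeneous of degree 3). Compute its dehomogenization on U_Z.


f(x, y) = 3*x**2*y + x**2 + 3*x*y**2 + y**3 - 2*y - 1

On U_Z we set Z = 1. Each monomial c·X^i·Y^j·Z^k in F becomes c·x^i·y^j·1^k = c·x^i·y^j.
Substituting Z = 1: F(X, Y, 1) = 3*x**2*y + x**2 + 3*x*y**2 + y**3 - 2*y - 1.
Note: deg(f) ≤ deg(F) = 3; strict inequality happens when F is divisible by Z (lost terms).


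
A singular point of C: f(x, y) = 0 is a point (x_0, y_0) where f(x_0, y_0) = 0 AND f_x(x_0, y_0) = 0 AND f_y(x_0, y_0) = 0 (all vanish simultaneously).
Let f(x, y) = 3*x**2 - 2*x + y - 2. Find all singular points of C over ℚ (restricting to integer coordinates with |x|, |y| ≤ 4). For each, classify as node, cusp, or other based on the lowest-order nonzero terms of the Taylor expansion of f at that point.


No singular points in the scanned grid; C is smooth there.

Compute partial derivatives:
  f_x = 6*x - 2.
  f_y = 1.
f_y = 1 is a nonzero constant, so f_y never vanishes: no point (x, y) can satisfy f = f_x = f_y = 0. In particular no (x, y) ∈ {−4, ..., 4}² is singular; the curve is smooth.


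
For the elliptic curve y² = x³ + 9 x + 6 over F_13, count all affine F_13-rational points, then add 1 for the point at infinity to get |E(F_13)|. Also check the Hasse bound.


Affine points = {(1, 4), (1, 9), (6, 4), (6, 9), (7, 3), (7, 10), (9, 6), (9, 7), (10, 2), (10, 11), (12, 3), (12, 10)}; affine count = 12; |E(F_13)| = 13.

Discriminant check: Δ ∝ 4a³ + 27b² = 4·9³ + 27·6² = 4·729 + 27·36 ≡ 1 (mod 13). Nonzero ⇒ E is nonsingular.
For each x ∈ F_13, compute rhs = x³ + 9·x + 6 mod 13, then count y ∈ F_13 with y² ≡ rhs.
  x = 0: rhs = 6, matching y values: none (0 points).
  x = 1: rhs = 3, matching y values: 4, 9 (2 points).
  x = 2: rhs = 6, matching y values: none (0 points).
  x = 3: rhs = 8, matching y values: none (0 points).
  x = 4: rhs = 2, matching y values: none (0 points).
  x = 5: rhs = 7, matching y values: none (0 points).
  x = 6: rhs = 3, matching y values: 4, 9 (2 points).
  x = 7: rhs = 9, matching y values: 3, 10 (2 points).
  x = 8: rhs = 5, matching y values: none (0 points).
  x = 9: rhs = 10, matching y values: 6, 7 (2 points).
  x = 10: rhs = 4, matching y values: 2, 11 (2 points).
  x = 11: rhs = 6, matching y values: none (0 points).
  x = 12: rhs = 9, matching y values: 3, 10 (2 points).
Total affine count: 12.
Full point count |E(F_13)| = 12 + 1 = 13.
Hasse bound: |13 − (13+1)| = |-1| = 1 ≤ 2√13 ≈ 7.2111 ✓.


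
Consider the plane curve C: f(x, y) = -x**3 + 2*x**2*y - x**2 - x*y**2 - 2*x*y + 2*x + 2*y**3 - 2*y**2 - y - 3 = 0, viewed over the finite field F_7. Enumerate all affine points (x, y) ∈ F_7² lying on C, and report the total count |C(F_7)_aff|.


Affine F_7-points: {(1, 3), (1, 6), (2, 5), (3, 5), (4, 1), (4, 4), (4, 5), (5, 2), (5, 3), (6, 3), (6, 4)}; count = 11.

For each of the 49 pairs (x, y) ∈ F_7², evaluate f(x, y) mod 7. Record the zeros.
  x = 0: [0↦4, 1↦3, 2↦3, 3↦2, 4↦5, 5↦3, 6↦1]  zeros at y ∈ ∅
  x = 1: [0↦4, 1↦2, 2↦6, 3↦0, 4↦3, 5↦6, 6↦0]  zeros at y ∈ {3, 6}
  x = 2: [0↦3, 1↦4, 2↦2, 3↦2, 4↦2, 5↦0, 6↦1]  zeros at y ∈ {5}
  x = 3: [0↦2, 1↦3, 2↦6, 3↦2, 4↦3, 5↦0, 6↦5]  zeros at y ∈ {5}
  x = 4: [0↦2, 1↦0, 2↦5, 3↦1, 4↦0, 5↦0, 6↦6]  zeros at y ∈ {1, 4, 5}
  x = 5: [0↦4, 1↦3, 2↦0, 3↦0, 4↦1, 5↦1, 6↦5]  zeros at y ∈ {2, 3}
  x = 6: [0↦2, 1↦6, 2↦6, 3↦0, 4↦0, 5↦4, 6↦3]  zeros at y ∈ {3, 4}
Collecting zeros: affine points = {(1, 3), (1, 6), (2, 5), (3, 5), (4, 1), (4, 4), (4, 5), (5, 2), (5, 3), (6, 3), (6, 4)}.
Total count |C(F_7)_aff| = 11.


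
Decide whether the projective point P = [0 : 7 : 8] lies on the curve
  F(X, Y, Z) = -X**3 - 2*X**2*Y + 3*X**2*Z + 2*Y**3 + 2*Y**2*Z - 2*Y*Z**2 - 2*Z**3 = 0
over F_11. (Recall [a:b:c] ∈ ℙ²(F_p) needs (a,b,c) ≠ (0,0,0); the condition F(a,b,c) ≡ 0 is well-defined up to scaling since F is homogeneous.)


F(0,7,8) ≡ 1 (mod 11); P is NOT on the curve.

Evaluate F(0, 7, 8) term-by-term (mod 11).
  -X**3 ↦ -1·0·1·1 = 0
  -2*X**2*Y ↦ -2·0·7·1 = 0
  3*X**2*Z ↦ 3·0·1·8 = 0
  2*Y**3 ↦ 2·1·343·1 = 686
  2*Y**2*Z ↦ 2·1·49·8 = 784
  -2*Y*Z**2 ↦ -2·1·7·64 = -896
  -2*Z**3 ↦ -2·1·1·512 = -1024
Sum: F(0, 7, 8) = (0) + (0) + (0) + (686) + (784) + (-896) + (-1024) = -450.
Reducing mod 11: -450 ≡ 1 (mod 11).
Since F(a, b, c) ≡ 1 ≠ 0 (mod 11), P does NOT lie on the curve.


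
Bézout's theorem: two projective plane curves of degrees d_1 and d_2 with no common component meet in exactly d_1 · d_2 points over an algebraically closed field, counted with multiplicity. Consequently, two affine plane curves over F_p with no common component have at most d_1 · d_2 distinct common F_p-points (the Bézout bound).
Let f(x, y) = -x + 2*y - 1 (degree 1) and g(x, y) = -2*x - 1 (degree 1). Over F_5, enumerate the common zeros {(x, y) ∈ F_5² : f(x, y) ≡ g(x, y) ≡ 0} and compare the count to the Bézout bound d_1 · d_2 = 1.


Common zeros: {(2, 4)}; count = 1; Bézout bound = 1.

deg(f) = 1, deg(g) = 1, so Bézout bound = 1.
Scan x ∈ F_5. For each x, list the y ∈ F_5 with f(x, y) ≡ 0 and those with g(x, y) ≡ 0 (mod 5); the common zeros in that column are the intersection.
  x = 0: f ≡ 0 at y ∈ {3}; g ≡ 0 at y ∈ ∅; common: ∅.
  x = 1: f ≡ 0 at y ∈ {1}; g ≡ 0 at y ∈ ∅; common: ∅.
  x = 2: f ≡ 0 at y ∈ {4}; g ≡ 0 at y ∈ {0, 1, 2, 3, 4}; common: {4}.
  x = 3: f ≡ 0 at y ∈ {2}; g ≡ 0 at y ∈ ∅; common: ∅.
  x = 4: f ≡ 0 at y ∈ {0}; g ≡ 0 at y ∈ ∅; common: ∅.
Collecting: common zeros = {(2, 4)}, so the count is 1.
Comparison with the Bézout bound: 1 ≤ 1 = deg(f)·deg(g), as expected for curves with no common component (the bound is attained).


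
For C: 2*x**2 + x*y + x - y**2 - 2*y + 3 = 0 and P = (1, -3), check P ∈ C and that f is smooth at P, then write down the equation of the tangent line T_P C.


Tangent line at P: 2*x + 5*y + 13 = 0.

Step 1: f(1, -3) = 0, so P lies on C.
Step 2: partial derivatives
  f_x(x, y) = 4*x + y + 1, f_y(x, y) = x - 2*y - 2.
  f_x(P) = 2, f_y(P) = 5 (gradient nonzero, so P is smooth).
Step 3: tangent line at P: 2·(x − 1) + 5·(y − -3) = 0.
Expanding: 2*x + 5*y + 13 = 0.


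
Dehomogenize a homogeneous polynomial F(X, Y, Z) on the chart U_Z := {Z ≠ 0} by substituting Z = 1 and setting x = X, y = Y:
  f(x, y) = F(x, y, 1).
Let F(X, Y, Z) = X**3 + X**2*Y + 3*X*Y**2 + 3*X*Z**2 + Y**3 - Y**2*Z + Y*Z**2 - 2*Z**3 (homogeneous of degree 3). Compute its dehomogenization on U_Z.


f(x, y) = x**3 + x**2*y + 3*x*y**2 + 3*x + y**3 - y**2 + y - 2

On U_Z we set Z = 1. Each monomial c·X^i·Y^j·Z^k in F becomes c·x^i·y^j·1^k = c·x^i·y^j.
Substituting Z = 1: F(X, Y, 1) = x**3 + x**2*y + 3*x*y**2 + 3*x + y**3 - y**2 + y - 2.
Note: deg(f) ≤ deg(F) = 3; strict inequality happens when F is divisible by Z (lost terms).


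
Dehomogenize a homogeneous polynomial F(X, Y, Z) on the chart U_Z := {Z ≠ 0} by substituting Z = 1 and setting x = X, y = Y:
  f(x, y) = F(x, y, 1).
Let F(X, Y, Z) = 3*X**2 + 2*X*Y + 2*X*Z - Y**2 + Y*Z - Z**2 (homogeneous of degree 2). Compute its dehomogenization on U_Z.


f(x, y) = 3*x**2 + 2*x*y + 2*x - y**2 + y - 1

On U_Z we set Z = 1. Each monomial c·X^i·Y^j·Z^k in F becomes c·x^i·y^j·1^k = c·x^i·y^j.
Substituting Z = 1: F(X, Y, 1) = 3*x**2 + 2*x*y + 2*x - y**2 + y - 1.
Note: deg(f) ≤ deg(F) = 2; strict inequality happens when F is divisible by Z (lost terms).


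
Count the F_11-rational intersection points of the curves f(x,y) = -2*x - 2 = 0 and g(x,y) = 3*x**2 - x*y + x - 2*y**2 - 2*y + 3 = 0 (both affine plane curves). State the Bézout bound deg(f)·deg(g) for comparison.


Common zeros: ∅; count = 0; Bézout bound = 2.

deg(f) = 1, deg(g) = 2, so Bézout bound = 2.
Scan x ∈ F_11. For each x, list the y ∈ F_11 with f(x, y) ≡ 0 and those with g(x, y) ≡ 0 (mod 11); the common zeros in that column are the intersection.
  x = 0: f ≡ 0 at y ∈ ∅; g ≡ 0 at y ∈ ∅; common: ∅.
  x = 1: f ≡ 0 at y ∈ ∅; g ≡ 0 at y ∈ ∅; common: ∅.
  x = 2: f ≡ 0 at y ∈ ∅; g ≡ 0 at y ∈ {1, 8}; common: ∅.
  x = 3: f ≡ 0 at y ∈ ∅; g ≡ 0 at y ∈ {0, 3}; common: ∅.
  x = 4: f ≡ 0 at y ∈ ∅; g ≡ 0 at y ∈ {0, 8}; common: ∅.
  x = 5: f ≡ 0 at y ∈ ∅; g ≡ 0 at y ∈ {3, 10}; common: ∅.
  x = 6: f ≡ 0 at y ∈ ∅; g ≡ 0 at y ∈ ∅; common: ∅.
  x = 7: f ≡ 0 at y ∈ ∅; g ≡ 0 at y ∈ ∅; common: ∅.
  x = 8: f ≡ 0 at y ∈ ∅; g ≡ 0 at y ∈ ∅; common: ∅.
  x = 9: f ≡ 0 at y ∈ ∅; g ≡ 0 at y ∈ {1, 10}; common: ∅.
  x = 10: f ≡ 0 at y ∈ {0, 1, 2, 3, 4, 5, 6, 7, 8, 9, 10}; g ≡ 0 at y ∈ ∅; common: ∅.
Collecting: common zeros = ∅, so the count is 0.
Comparison with the Bézout bound: 0 ≤ 2 = deg(f)·deg(g), as expected for curves with no common component (the affine F_11-count falls short of the bound because intersections may lie at infinity, over extension fields, or carry multiplicity).


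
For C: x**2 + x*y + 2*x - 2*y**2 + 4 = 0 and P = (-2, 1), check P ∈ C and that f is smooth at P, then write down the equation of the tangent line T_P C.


Tangent line at P: -x - 6*y + 4 = 0.

Step 1: f(-2, 1) = 0, so P lies on C.
Step 2: partial derivatives
  f_x(x, y) = 2*x + y + 2, f_y(x, y) = x - 4*y.
  f_x(P) = -1, f_y(P) = -6 (gradient nonzero, so P is smooth).
Step 3: tangent line at P: -1·(x − -2) + -6·(y − 1) = 0.
Expanding: -x - 6*y + 4 = 0.


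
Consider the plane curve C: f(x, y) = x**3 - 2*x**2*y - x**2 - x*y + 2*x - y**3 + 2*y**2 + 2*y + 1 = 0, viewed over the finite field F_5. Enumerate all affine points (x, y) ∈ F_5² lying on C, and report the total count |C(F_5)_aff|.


Affine F_5-points: {(0, 2), (2, 4), (3, 0)}; count = 3.

For each of the 25 pairs (x, y) ∈ F_5², evaluate f(x, y) mod 5. Record the zeros.
  x = 0: [0↦1, 1↦4, 2↦0, 3↦3, 4↦2]  zeros at y ∈ {2}
  x = 1: [0↦3, 1↦3, 2↦1, 3↦1, 4↦2]  zeros at y ∈ ∅
  x = 2: [0↦4, 1↦2, 2↦3, 3↦1, 4↦0]  zeros at y ∈ {4}
  x = 3: [0↦0, 1↦2, 2↦2, 3↦4, 4↦2]  zeros at y ∈ {0}
  x = 4: [0↦2, 1↦4, 2↦4, 3↦1, 4↦4]  zeros at y ∈ ∅
Collecting zeros: affine points = {(0, 2), (2, 4), (3, 0)}.
Total count |C(F_5)_aff| = 3.


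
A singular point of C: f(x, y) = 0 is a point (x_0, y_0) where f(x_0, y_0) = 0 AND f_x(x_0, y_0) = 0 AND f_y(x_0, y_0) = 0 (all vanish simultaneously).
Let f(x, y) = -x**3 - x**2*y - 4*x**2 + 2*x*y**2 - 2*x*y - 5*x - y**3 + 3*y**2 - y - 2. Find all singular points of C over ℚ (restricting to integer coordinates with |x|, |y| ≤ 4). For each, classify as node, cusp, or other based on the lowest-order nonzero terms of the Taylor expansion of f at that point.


Singular points: {(-1, 0)}; classification: node.

Compute partial derivatives:
  f_x = -3*x**2 - 2*x*y - 8*x + 2*y**2 - 2*y - 5.
  f_y = -x**2 + 4*x*y - 2*x - 3*y**2 + 6*y - 1.
Scan x_0 ∈ {−4, ..., 4}. For each x_0, f_y(x_0, y) is a polynomial in y; find its integer roots y ∈ {−4, ..., 4}, then test f_x and f at those candidates.
  x = -4: f_y(-4, y) = -3*y**2 - 10*y - 9; no integer root y with |y| ≤ 4.
  x = -3: f_y(-3, y) = -3*y**2 - 6*y - 4; no integer root y with |y| ≤ 4.
  x = -2: f_y(-2, y) = -3*y**2 - 2*y - 1; no integer root y with |y| ≤ 4.
  x = -1: f_y(-1, y) = -3*y**2 + 2*y; vanishes at y ∈ {0}. (-1, 0): f_x = 0, f = 0 — SINGULAR.
  x = 0: f_y(0, y) = -3*y**2 + 6*y - 1; no integer root y with |y| ≤ 4.
  x = 1: f_y(1, y) = -3*y**2 + 10*y - 4; no integer root y with |y| ≤ 4.
  x = 2: f_y(2, y) = -3*y**2 + 14*y - 9; no integer root y with |y| ≤ 4.
  x = 3: f_y(3, y) = -3*y**2 + 18*y - 16; no integer root y with |y| ≤ 4.
  x = 4: f_y(4, y) = -3*y**2 + 22*y - 25; no integer root y with |y| ≤ 4.
Only singular point on the grid: (-1, 0).
Classify: substitute x = -1 + u, y = 0 + v and expand: f = -u**3 - u**2*v - u**2 + 2*u*v**2 - v**3 + v**2.
No constant or linear terms (consistent with a singular point). Quadratic part: -u**2 + v**2. Cubic part: -u**3 - u**2*v + 2*u*v**2 - v**3.
The quadratic part v**2 - u**2 = (v − u)(v + u) splits into two distinct linear factors, so there are two distinct tangent lines y − 0 = ±(x − -1) — this is a node (ordinary double point).
Classification: node.


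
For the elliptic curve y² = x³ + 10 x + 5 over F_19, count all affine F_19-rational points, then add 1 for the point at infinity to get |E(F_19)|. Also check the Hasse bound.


Affine points = {(0, 9), (0, 10), (1, 4), (1, 15), (3, 9), (3, 10), (5, 3), (5, 16), (7, 0), (9, 8), (9, 11), (14, 1), (14, 18), (16, 9), (16, 10)}; affine count = 15; |E(F_19)| = 16.

Discriminant check: Δ ∝ 4a³ + 27b² = 4·10³ + 27·5² = 4·1000 + 27·25 ≡ 1 (mod 19). Nonzero ⇒ E is nonsingular.
For each x ∈ F_19, compute rhs = x³ + 10·x + 5 mod 19, then count y ∈ F_19 with y² ≡ rhs.
  x = 0: rhs = 5, matching y values: 9, 10 (2 points).
  x = 1: rhs = 16, matching y values: 4, 15 (2 points).
  x = 2: rhs = 14, matching y values: none (0 points).
  x = 3: rhs = 5, matching y values: 9, 10 (2 points).
  x = 4: rhs = 14, matching y values: none (0 points).
  x = 5: rhs = 9, matching y values: 3, 16 (2 points).
  x = 6: rhs = 15, matching y values: none (0 points).
  x = 7: rhs = 0, matching y values: 0 (1 points).
  x = 8: rhs = 8, matching y values: none (0 points).
  x = 9: rhs = 7, matching y values: 8, 11 (2 points).
  x = 10: rhs = 3, matching y values: none (0 points).
  x = 11: rhs = 2, matching y values: none (0 points).
  x = 12: rhs = 10, matching y values: none (0 points).
  x = 13: rhs = 14, matching y values: none (0 points).
  x = 14: rhs = 1, matching y values: 1, 18 (2 points).
  x = 15: rhs = 15, matching y values: none (0 points).
  x = 16: rhs = 5, matching y values: 9, 10 (2 points).
  x = 17: rhs = 15, matching y values: none (0 points).
  x = 18: rhs = 13, matching y values: none (0 points).
Total affine count: 15.
Full point count |E(F_19)| = 15 + 1 = 16.
Hasse bound: |16 − (19+1)| = |-4| = 4 ≤ 2√19 ≈ 8.7178 ✓.


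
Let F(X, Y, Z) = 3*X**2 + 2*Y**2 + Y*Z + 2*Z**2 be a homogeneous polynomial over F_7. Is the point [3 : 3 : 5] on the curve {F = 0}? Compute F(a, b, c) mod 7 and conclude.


F(3,3,5) ≡ 5 (mod 7); P is NOT on the curve.

Evaluate F(3, 3, 5) term-by-term (mod 7).
  3*X**2 ↦ 3·9·1·1 = 27
  2*Y**2 ↦ 2·1·9·1 = 18
  Y*Z ↦ 1·1·3·5 = 15
  2*Z**2 ↦ 2·1·1·25 = 50
Sum: F(3, 3, 5) = (27) + (18) + (15) + (50) = 110.
Reducing mod 7: 110 ≡ 5 (mod 7).
Since F(a, b, c) ≡ 5 ≠ 0 (mod 7), P does NOT lie on the curve.


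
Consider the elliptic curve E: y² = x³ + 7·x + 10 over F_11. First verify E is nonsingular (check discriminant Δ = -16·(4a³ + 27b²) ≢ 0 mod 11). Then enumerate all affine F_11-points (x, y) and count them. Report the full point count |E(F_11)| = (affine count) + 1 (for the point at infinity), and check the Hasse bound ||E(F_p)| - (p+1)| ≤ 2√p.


Affine points = {(3, 5), (3, 6), (4, 5), (4, 6), (5, 4), (5, 7), (6, 2), (6, 9)}; affine count = 8; |E(F_11)| = 9.

Discriminant check: Δ ∝ 4a³ + 27b² = 4·7³ + 27·10² = 4·343 + 27·100 ≡ 2 (mod 11). Nonzero ⇒ E is nonsingular.
For each x ∈ F_11, compute rhs = x³ + 7·x + 10 mod 11, then count y ∈ F_11 with y² ≡ rhs.
  x = 0: rhs = 10, matching y values: none (0 points).
  x = 1: rhs = 7, matching y values: none (0 points).
  x = 2: rhs = 10, matching y values: none (0 points).
  x = 3: rhs = 3, matching y values: 5, 6 (2 points).
  x = 4: rhs = 3, matching y values: 5, 6 (2 points).
  x = 5: rhs = 5, matching y values: 4, 7 (2 points).
  x = 6: rhs = 4, matching y values: 2, 9 (2 points).
  x = 7: rhs = 6, matching y values: none (0 points).
  x = 8: rhs = 6, matching y values: none (0 points).
  x = 9: rhs = 10, matching y values: none (0 points).
  x = 10: rhs = 2, matching y values: none (0 points).
Total affine count: 8.
Full point count |E(F_11)| = 8 + 1 = 9.
Hasse bound: |9 − (11+1)| = |-3| = 3 ≤ 2√11 ≈ 6.6332 ✓.


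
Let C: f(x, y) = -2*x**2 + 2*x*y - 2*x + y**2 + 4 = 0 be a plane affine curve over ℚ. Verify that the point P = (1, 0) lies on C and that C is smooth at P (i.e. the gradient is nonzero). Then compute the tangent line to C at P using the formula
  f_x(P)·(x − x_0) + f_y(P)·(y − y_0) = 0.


Tangent line at P: -6*x + 2*y + 6 = 0.

Step 1: f(1, 0) = 0, so P lies on C.
Step 2: partial derivatives
  f_x(x, y) = -4*x + 2*y - 2, f_y(x, y) = 2*x + 2*y.
  f_x(P) = -6, f_y(P) = 2 (gradient nonzero, so P is smooth).
Step 3: tangent line at P: -6·(x − 1) + 2·(y − 0) = 0.
Expanding: -6*x + 2*y + 6 = 0.


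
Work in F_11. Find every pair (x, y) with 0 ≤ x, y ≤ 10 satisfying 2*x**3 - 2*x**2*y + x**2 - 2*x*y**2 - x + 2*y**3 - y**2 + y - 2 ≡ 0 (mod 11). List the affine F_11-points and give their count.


Affine F_11-points: {(0, 1), (1, 0), (3, 10), (7, 0), (7, 1), (8, 0), (10, 1), (10, 7), (10, 8)}; count = 9.

For each of the 121 pairs (x, y) ∈ F_11², evaluate f(x, y) mod 11. Record the zeros.
  x = 0: [0↦9, 1↦0, 2↦1, 3↦2, 4↦4, 5↦8, 6↦4, 7↦4, 8↦9, 9↦9, 10↦5]  zeros at y ∈ {1}
  x = 1: [0↦0, 1↦9, 2↦2, 3↦2, 4↦10, 5↦5, 6↦10, 7↦4, 8↦10, 9↦7, 10↦7]  zeros at y ∈ {0}
  x = 2: [0↦5, 1↦6, 2↦9, 3↦4, 4↦3, 5↦7, 6↦6, 7↦1, 8↦4, 9↦5, 10↦5]  zeros at y ∈ ∅
  x = 3: [0↦3, 1↦3, 2↦1, 3↦9, 4↦6, 5↦4, 6↦4, 7↦7, 8↦3, 9↦4, 10↦0]  zeros at y ∈ {10}
  x = 4: [0↦6, 1↦1, 2↦1, 3↦7, 4↦9, 5↦8, 6↦5, 7↦1, 8↦8, 9↦5, 10↦4]  zeros at y ∈ ∅
  x = 5: [0↦4, 1↦1, 2↦10, 3↦10, 4↦2, 5↦9, 6↦10, 7↦6, 8↦9, 9↦9, 10↦7]  zeros at y ∈ ∅
  x = 6: [0↦9, 1↦4, 2↦7, 3↦8, 4↦8, 5↦8, 6↦9, 7↦1, 8↦7, 9↦6, 10↦10]  zeros at y ∈ ∅
  x = 7: [0↦0, 1↦0, 2↦4, 3↦2, 4↦6, 5↦6, 6↦3, 7↦9, 8↦3, 9↦8, 10↦3]  zeros at y ∈ {0, 1}
  x = 8: [0↦0, 1↦1, 2↦2, 3↦4, 4↦8, 5↦4, 6↦4, 7↦9, 8↦9, 9↦5, 10↦9]  zeros at y ∈ {0}
  x = 9: [0↦10, 1↦8, 2↦2, 3↦4, 4↦4, 5↦3, 6↦2, 7↦2, 8↦4, 9↦9, 10↦7]  zeros at y ∈ ∅
  x = 10: [0↦9, 1↦0, 2↦5, 3↦3, 4↦6, 5↦4, 6↦9, 7↦0, 8↦0, 9↦10, 10↦9]  zeros at y ∈ {1, 7, 8}
Collecting zeros: affine points = {(0, 1), (1, 0), (3, 10), (7, 0), (7, 1), (8, 0), (10, 1), (10, 7), (10, 8)}.
Total count |C(F_11)_aff| = 9.


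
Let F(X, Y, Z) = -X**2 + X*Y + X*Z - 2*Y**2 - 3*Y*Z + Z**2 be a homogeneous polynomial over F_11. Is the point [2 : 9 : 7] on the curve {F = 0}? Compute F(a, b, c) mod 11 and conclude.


F(2,9,7) ≡ 1 (mod 11); P is NOT on the curve.

Evaluate F(2, 9, 7) term-by-term (mod 11).
  -X**2 ↦ -1·4·1·1 = -4
  X*Y ↦ 1·2·9·1 = 18
  X*Z ↦ 1·2·1·7 = 14
  -2*Y**2 ↦ -2·1·81·1 = -162
  -3*Y*Z ↦ -3·1·9·7 = -189
  Z**2 ↦ 1·1·1·49 = 49
Sum: F(2, 9, 7) = (-4) + (18) + (14) + (-162) + (-189) + (49) = -274.
Reducing mod 11: -274 ≡ 1 (mod 11).
Since F(a, b, c) ≡ 1 ≠ 0 (mod 11), P does NOT lie on the curve.


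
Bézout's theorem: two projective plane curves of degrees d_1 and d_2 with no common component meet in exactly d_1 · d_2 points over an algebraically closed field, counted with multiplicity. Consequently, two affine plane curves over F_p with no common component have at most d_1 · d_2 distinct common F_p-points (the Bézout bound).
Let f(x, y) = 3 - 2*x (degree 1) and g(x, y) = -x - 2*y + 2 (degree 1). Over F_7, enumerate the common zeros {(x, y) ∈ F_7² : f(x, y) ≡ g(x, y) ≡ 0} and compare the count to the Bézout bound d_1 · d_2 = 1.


Common zeros: {(5, 2)}; count = 1; Bézout bound = 1.

deg(f) = 1, deg(g) = 1, so Bézout bound = 1.
Scan x ∈ F_7. For each x, list the y ∈ F_7 with f(x, y) ≡ 0 and those with g(x, y) ≡ 0 (mod 7); the common zeros in that column are the intersection.
  x = 0: f ≡ 0 at y ∈ ∅; g ≡ 0 at y ∈ {1}; common: ∅.
  x = 1: f ≡ 0 at y ∈ ∅; g ≡ 0 at y ∈ {4}; common: ∅.
  x = 2: f ≡ 0 at y ∈ ∅; g ≡ 0 at y ∈ {0}; common: ∅.
  x = 3: f ≡ 0 at y ∈ ∅; g ≡ 0 at y ∈ {3}; common: ∅.
  x = 4: f ≡ 0 at y ∈ ∅; g ≡ 0 at y ∈ {6}; common: ∅.
  x = 5: f ≡ 0 at y ∈ {0, 1, 2, 3, 4, 5, 6}; g ≡ 0 at y ∈ {2}; common: {2}.
  x = 6: f ≡ 0 at y ∈ ∅; g ≡ 0 at y ∈ {5}; common: ∅.
Collecting: common zeros = {(5, 2)}, so the count is 1.
Comparison with the Bézout bound: 1 ≤ 1 = deg(f)·deg(g), as expected for curves with no common component (the bound is attained).


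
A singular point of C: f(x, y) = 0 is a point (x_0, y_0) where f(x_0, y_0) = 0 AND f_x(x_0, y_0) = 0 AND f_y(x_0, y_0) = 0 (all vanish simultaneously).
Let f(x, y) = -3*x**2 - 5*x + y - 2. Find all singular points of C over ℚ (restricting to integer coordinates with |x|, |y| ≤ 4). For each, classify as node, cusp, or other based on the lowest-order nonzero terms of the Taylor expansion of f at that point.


No singular points in the scanned grid; C is smooth there.

Compute partial derivatives:
  f_x = -6*x - 5.
  f_y = 1.
f_y = 1 is a nonzero constant, so f_y never vanishes: no point (x, y) can satisfy f = f_x = f_y = 0. In particular no (x, y) ∈ {−4, ..., 4}² is singular; the curve is smooth.


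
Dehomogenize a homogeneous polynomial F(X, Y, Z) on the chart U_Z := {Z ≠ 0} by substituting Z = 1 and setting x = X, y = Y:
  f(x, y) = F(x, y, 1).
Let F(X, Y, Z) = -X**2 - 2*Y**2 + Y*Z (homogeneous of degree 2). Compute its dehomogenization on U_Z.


f(x, y) = -x**2 - 2*y**2 + y

On U_Z we set Z = 1. Each monomial c·X^i·Y^j·Z^k in F becomes c·x^i·y^j·1^k = c·x^i·y^j.
Substituting Z = 1: F(X, Y, 1) = -x**2 - 2*y**2 + y.
Note: deg(f) ≤ deg(F) = 2; strict inequality happens when F is divisible by Z (lost terms).


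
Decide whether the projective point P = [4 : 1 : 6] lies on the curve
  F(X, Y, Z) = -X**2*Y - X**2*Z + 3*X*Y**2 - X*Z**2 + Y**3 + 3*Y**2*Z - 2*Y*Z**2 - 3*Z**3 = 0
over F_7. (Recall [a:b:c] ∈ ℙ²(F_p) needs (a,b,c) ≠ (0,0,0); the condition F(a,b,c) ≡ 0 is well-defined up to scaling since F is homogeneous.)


F(4,1,6) ≡ 0 (mod 7); P is on the curve.

Evaluate F(4, 1, 6) term-by-term (mod 7).
  -X**2*Y ↦ -1·16·1·1 = -16
  -X**2*Z ↦ -1·16·1·6 = -96
  3*X*Y**2 ↦ 3·4·1·1 = 12
  -X*Z**2 ↦ -1·4·1·36 = -144
  Y**3 ↦ 1·1·1·1 = 1
  3*Y**2*Z ↦ 3·1·1·6 = 18
  -2*Y*Z**2 ↦ -2·1·1·36 = -72
  -3*Z**3 ↦ -3·1·1·216 = -648
Sum: F(4, 1, 6) = (-16) + (-96) + (12) + (-144) + (1) + (18) + (-72) + (-648) = -945.
Reducing mod 7: -945 ≡ 0 (mod 7).
Since F(a, b, c) ≡ 0 (mod 7), P lies on the curve.


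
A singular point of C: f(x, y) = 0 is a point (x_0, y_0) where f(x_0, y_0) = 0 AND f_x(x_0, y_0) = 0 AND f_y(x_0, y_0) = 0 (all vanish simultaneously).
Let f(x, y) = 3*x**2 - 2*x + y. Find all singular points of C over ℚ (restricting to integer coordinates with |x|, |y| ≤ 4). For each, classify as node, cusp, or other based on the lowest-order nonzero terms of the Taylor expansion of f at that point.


No singular points in the scanned grid; C is smooth there.

Compute partial derivatives:
  f_x = 6*x - 2.
  f_y = 1.
f_y = 1 is a nonzero constant, so f_y never vanishes: no point (x, y) can satisfy f = f_x = f_y = 0. In particular no (x, y) ∈ {−4, ..., 4}² is singular; the curve is smooth.


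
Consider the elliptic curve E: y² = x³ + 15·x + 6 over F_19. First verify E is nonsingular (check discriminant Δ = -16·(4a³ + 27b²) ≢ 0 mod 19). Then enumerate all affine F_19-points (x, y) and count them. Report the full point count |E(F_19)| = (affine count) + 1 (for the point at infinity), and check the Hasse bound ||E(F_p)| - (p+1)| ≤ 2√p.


Affine points = {(0, 5), (0, 14), (2, 5), (2, 14), (4, 4), (4, 15), (5, 4), (5, 15), (7, 6), (7, 13), (8, 7), (8, 12), (10, 4), (10, 15), (11, 1), (11, 18), (13, 2), (13, 17), (17, 5), (17, 14), (18, 3), (18, 16)}; affine count = 22; |E(F_19)| = 23.

Discriminant check: Δ ∝ 4a³ + 27b² = 4·15³ + 27·6² = 4·3375 + 27·36 ≡ 13 (mod 19). Nonzero ⇒ E is nonsingular.
For each x ∈ F_19, compute rhs = x³ + 15·x + 6 mod 19, then count y ∈ F_19 with y² ≡ rhs.
  x = 0: rhs = 6, matching y values: 5, 14 (2 points).
  x = 1: rhs = 3, matching y values: none (0 points).
  x = 2: rhs = 6, matching y values: 5, 14 (2 points).
  x = 3: rhs = 2, matching y values: none (0 points).
  x = 4: rhs = 16, matching y values: 4, 15 (2 points).
  x = 5: rhs = 16, matching y values: 4, 15 (2 points).
  x = 6: rhs = 8, matching y values: none (0 points).
  x = 7: rhs = 17, matching y values: 6, 13 (2 points).
  x = 8: rhs = 11, matching y values: 7, 12 (2 points).
  x = 9: rhs = 15, matching y values: none (0 points).
  x = 10: rhs = 16, matching y values: 4, 15 (2 points).
  x = 11: rhs = 1, matching y values: 1, 18 (2 points).
  x = 12: rhs = 14, matching y values: none (0 points).
  x = 13: rhs = 4, matching y values: 2, 17 (2 points).
  x = 14: rhs = 15, matching y values: none (0 points).
  x = 15: rhs = 15, matching y values: none (0 points).
  x = 16: rhs = 10, matching y values: none (0 points).
  x = 17: rhs = 6, matching y values: 5, 14 (2 points).
  x = 18: rhs = 9, matching y values: 3, 16 (2 points).
Total affine count: 22.
Full point count |E(F_19)| = 22 + 1 = 23.
Hasse bound: |23 − (19+1)| = |3| = 3 ≤ 2√19 ≈ 8.7178 ✓.


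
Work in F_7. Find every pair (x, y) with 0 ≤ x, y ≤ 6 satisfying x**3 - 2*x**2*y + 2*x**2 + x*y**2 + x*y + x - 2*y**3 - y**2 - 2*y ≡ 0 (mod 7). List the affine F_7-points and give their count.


Affine F_7-points: {(0, 0), (2, 4), (5, 3), (6, 0)}; count = 4.

For each of the 49 pairs (x, y) ∈ F_7², evaluate f(x, y) mod 7. Record the zeros.
  x = 0: [0↦0, 1↦2, 2↦4, 3↦1, 4↦2, 5↦2, 6↦3]  zeros at y ∈ {0}
  x = 1: [0↦4, 1↦6, 2↦3, 3↦4, 4↦4, 5↦5, 6↦2]  zeros at y ∈ ∅
  x = 2: [0↦4, 1↦2, 2↦4, 3↦5, 4↦0, 5↦5, 6↦1]  zeros at y ∈ {4}
  x = 3: [0↦6, 1↦3, 2↦6, 3↦3, 4↦3, 5↦1, 6↦6]  zeros at y ∈ ∅
  x = 4: [0↦2, 1↦1, 2↦1, 3↦4, 4↦5, 5↦6, 6↦2]  zeros at y ∈ ∅
  x = 5: [0↦5, 1↦2, 2↦2, 3↦0, 4↦5, 5↦5, 6↦2]  zeros at y ∈ {3}
  x = 6: [0↦0, 1↦5, 2↦1, 3↦4, 4↦2, 5↦4, 6↦5]  zeros at y ∈ {0}
Collecting zeros: affine points = {(0, 0), (2, 4), (5, 3), (6, 0)}.
Total count |C(F_7)_aff| = 4.


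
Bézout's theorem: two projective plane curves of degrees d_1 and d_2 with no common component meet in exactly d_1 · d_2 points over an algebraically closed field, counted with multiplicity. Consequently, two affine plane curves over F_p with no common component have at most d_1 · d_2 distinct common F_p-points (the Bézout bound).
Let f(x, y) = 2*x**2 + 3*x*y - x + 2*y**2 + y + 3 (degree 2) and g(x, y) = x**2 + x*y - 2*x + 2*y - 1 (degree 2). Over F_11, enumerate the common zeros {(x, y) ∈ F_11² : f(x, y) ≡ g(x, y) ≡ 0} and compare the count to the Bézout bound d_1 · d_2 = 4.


Common zeros: ∅; count = 0; Bézout bound = 4.

deg(f) = 2, deg(g) = 2, so Bézout bound = 4.
Scan x ∈ F_11. For each x, list the y ∈ F_11 with f(x, y) ≡ 0 and those with g(x, y) ≡ 0 (mod 11); the common zeros in that column are the intersection.
  x = 0: f ≡ 0 at y ∈ ∅; g ≡ 0 at y ∈ {6}; common: ∅.
  x = 1: f ≡ 0 at y ∈ ∅; g ≡ 0 at y ∈ {8}; common: ∅.
  x = 2: f ≡ 0 at y ∈ ∅; g ≡ 0 at y ∈ {3}; common: ∅.
  x = 3: f ≡ 0 at y ∈ {3}; g ≡ 0 at y ∈ {4}; common: ∅.
  x = 4: f ≡ 0 at y ∈ {3, 7}; g ≡ 0 at y ∈ {8}; common: ∅.
  x = 5: f ≡ 0 at y ∈ {1, 2}; g ≡ 0 at y ∈ {9}; common: ∅.
  x = 6: f ≡ 0 at y ∈ ∅; g ≡ 0 at y ∈ {4}; common: ∅.
  x = 7: f ≡ 0 at y ∈ ∅; g ≡ 0 at y ∈ {6}; common: ∅.
  x = 8: f ≡ 0 at y ∈ {7, 8}; g ≡ 0 at y ∈ {3}; common: ∅.
  x = 9: f ≡ 0 at y ∈ {2, 6}; g ≡ 0 at y ∈ ∅; common: ∅.
  x = 10: f ≡ 0 at y ∈ {6}; g ≡ 0 at y ∈ {9}; common: ∅.
Collecting: common zeros = ∅, so the count is 0.
Comparison with the Bézout bound: 0 ≤ 4 = deg(f)·deg(g), as expected for curves with no common component (the affine F_11-count falls short of the bound because intersections may lie at infinity, over extension fields, or carry multiplicity).


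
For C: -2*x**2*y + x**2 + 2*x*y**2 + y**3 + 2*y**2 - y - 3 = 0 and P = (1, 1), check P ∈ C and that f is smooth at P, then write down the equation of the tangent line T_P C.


Tangent line at P: 8*y - 8 = 0.

Step 1: f(1, 1) = 0, so P lies on C.
Step 2: partial derivatives
  f_x(x, y) = -4*x*y + 2*x + 2*y**2, f_y(x, y) = -2*x**2 + 4*x*y + 3*y**2 + 4*y - 1.
  f_x(P) = 0, f_y(P) = 8 (gradient nonzero, so P is smooth).
Step 3: tangent line at P: 0·(x − 1) + 8·(y − 1) = 0.
Expanding: 8*y - 8 = 0.


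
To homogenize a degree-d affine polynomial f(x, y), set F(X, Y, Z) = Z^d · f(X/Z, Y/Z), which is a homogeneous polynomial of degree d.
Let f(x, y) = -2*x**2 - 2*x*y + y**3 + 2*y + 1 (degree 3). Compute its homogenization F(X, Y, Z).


F(X, Y, Z) = -2*X**2*Z - 2*X*Y*Z + Y**3 + 2*Y*Z**2 + Z**3

deg(f) = 3.
Substitute x = X/Z, y = Y/Z into f, then multiply by Z^3.
  monomial -2·x^2·y^0 ↦ -2·X^2·Y^0·Z^1.
  monomial -2·x^1·y^1 ↦ -2·X^1·Y^1·Z^1.
  monomial 1·x^0·y^3 ↦ 1·X^0·Y^3·Z^0.
  monomial 2·x^0·y^1 ↦ 2·X^0·Y^1·Z^2.
  monomial 1·x^0·y^0 ↦ 1·X^0·Y^0·Z^3.
Collecting: F(X, Y, Z) = -2*X**2*Z - 2*X*Y*Z + Y**3 + 2*Y*Z**2 + Z**3.


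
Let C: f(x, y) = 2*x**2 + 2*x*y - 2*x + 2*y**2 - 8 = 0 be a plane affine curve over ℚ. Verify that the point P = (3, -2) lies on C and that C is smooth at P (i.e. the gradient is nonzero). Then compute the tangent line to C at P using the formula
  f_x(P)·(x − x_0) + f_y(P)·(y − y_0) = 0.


Tangent line at P: 6*x - 2*y - 22 = 0.

Step 1: f(3, -2) = 0, so P lies on C.
Step 2: partial derivatives
  f_x(x, y) = 4*x + 2*y - 2, f_y(x, y) = 2*x + 4*y.
  f_x(P) = 6, f_y(P) = -2 (gradient nonzero, so P is smooth).
Step 3: tangent line at P: 6·(x − 3) + -2·(y − -2) = 0.
Expanding: 6*x - 2*y - 22 = 0.


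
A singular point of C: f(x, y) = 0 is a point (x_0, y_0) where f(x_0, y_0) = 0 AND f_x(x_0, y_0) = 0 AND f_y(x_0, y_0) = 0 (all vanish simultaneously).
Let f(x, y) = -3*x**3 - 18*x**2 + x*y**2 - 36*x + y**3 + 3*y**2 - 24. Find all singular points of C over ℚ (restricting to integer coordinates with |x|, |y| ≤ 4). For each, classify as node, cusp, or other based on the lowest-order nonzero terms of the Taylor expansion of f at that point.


Singular points: {(-2, 0)}; classification: cusp.

Compute partial derivatives:
  f_x = -9*x**2 - 36*x + y**2 - 36.
  f_y = 2*x*y + 3*y**2 + 6*y.
Scan x_0 ∈ {−4, ..., 4}. For each x_0, f_y(x_0, y) is a polynomial in y; find its integer roots y ∈ {−4, ..., 4}, then test f_x and f at those candidates.
  x = -4: f_y(-4, y) = 3*y**2 - 2*y; vanishes at y ∈ {0}. (-4, 0): f_x = -36 ≠ 0.
  x = -3: f_y(-3, y) = 3*y**2; vanishes at y ∈ {0}. (-3, 0): f_x = -9 ≠ 0.
  x = -2: f_y(-2, y) = 3*y**2 + 2*y; vanishes at y ∈ {0}. (-2, 0): f_x = 0, f = 0 — SINGULAR.
  x = -1: f_y(-1, y) = 3*y**2 + 4*y; vanishes at y ∈ {0}. (-1, 0): f_x = -9 ≠ 0.
  x = 0: f_y(0, y) = 3*y**2 + 6*y; vanishes at y ∈ {-2, 0}. (0, -2): f_x = -32 ≠ 0; (0, 0): f_x = -36 ≠ 0.
  x = 1: f_y(1, y) = 3*y**2 + 8*y; vanishes at y ∈ {0}. (1, 0): f_x = -81 ≠ 0.
  x = 2: f_y(2, y) = 3*y**2 + 10*y; vanishes at y ∈ {0}. (2, 0): f_x = -144 ≠ 0.
  x = 3: f_y(3, y) = 3*y**2 + 12*y; vanishes at y ∈ {-4, 0}. (3, -4): f_x = -209 ≠ 0; (3, 0): f_x = -225 ≠ 0.
  x = 4: f_y(4, y) = 3*y**2 + 14*y; vanishes at y ∈ {0}. (4, 0): f_x = -324 ≠ 0.
Only singular point on the grid: (-2, 0).
Classify: substitute x = -2 + u, y = 0 + v and expand: f = -3*u**3 + u*v**2 + v**3 + v**2.
No constant or linear terms (consistent with a singular point). Quadratic part: v**2. Cubic part: -3*u**3 + u*v**2 + v**3.
The quadratic part v**2 is a perfect square, so there is a single (double) tangent line v = 0, i.e. y = 0. Restricting the cubic part to that line (v = 0) leaves -3*u**3 ≠ 0, so f is not divisible by v and the branch is v² ≈ 3*u**3 to lowest order — this is a cusp.
Classification: cusp.


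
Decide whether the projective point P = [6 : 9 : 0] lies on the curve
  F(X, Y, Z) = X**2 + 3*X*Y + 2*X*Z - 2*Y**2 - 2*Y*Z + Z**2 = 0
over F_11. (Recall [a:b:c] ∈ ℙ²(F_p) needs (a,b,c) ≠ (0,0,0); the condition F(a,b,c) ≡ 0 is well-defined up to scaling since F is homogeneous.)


F(6,9,0) ≡ 3 (mod 11); P is NOT on the curve.

Evaluate F(6, 9, 0) term-by-term (mod 11).
  X**2 ↦ 1·36·1·1 = 36
  3*X*Y ↦ 3·6·9·1 = 162
  2*X*Z ↦ 2·6·1·0 = 0
  -2*Y**2 ↦ -2·1·81·1 = -162
  -2*Y*Z ↦ -2·1·9·0 = 0
  Z**2 ↦ 1·1·1·0 = 0
Sum: F(6, 9, 0) = (36) + (162) + (0) + (-162) + (0) + (0) = 36.
Reducing mod 11: 36 ≡ 3 (mod 11).
Since F(a, b, c) ≡ 3 ≠ 0 (mod 11), P does NOT lie on the curve.


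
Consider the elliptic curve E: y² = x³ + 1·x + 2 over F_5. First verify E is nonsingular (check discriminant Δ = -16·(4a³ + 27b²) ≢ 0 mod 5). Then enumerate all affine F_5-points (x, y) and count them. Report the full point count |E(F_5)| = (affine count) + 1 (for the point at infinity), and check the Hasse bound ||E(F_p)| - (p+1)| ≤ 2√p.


Affine points = {(1, 2), (1, 3), (4, 0)}; affine count = 3; |E(F_5)| = 4.

Discriminant check: Δ ∝ 4a³ + 27b² = 4·1³ + 27·2² = 4·1 + 27·4 ≡ 2 (mod 5). Nonzero ⇒ E is nonsingular.
For each x ∈ F_5, compute rhs = x³ + 1·x + 2 mod 5, then count y ∈ F_5 with y² ≡ rhs.
  x = 0: rhs = 2, matching y values: none (0 points).
  x = 1: rhs = 4, matching y values: 2, 3 (2 points).
  x = 2: rhs = 2, matching y values: none (0 points).
  x = 3: rhs = 2, matching y values: none (0 points).
  x = 4: rhs = 0, matching y values: 0 (1 points).
Total affine count: 3.
Full point count |E(F_5)| = 3 + 1 = 4.
Hasse bound: |4 − (5+1)| = |-2| = 2 ≤ 2√5 ≈ 4.4721 ✓.


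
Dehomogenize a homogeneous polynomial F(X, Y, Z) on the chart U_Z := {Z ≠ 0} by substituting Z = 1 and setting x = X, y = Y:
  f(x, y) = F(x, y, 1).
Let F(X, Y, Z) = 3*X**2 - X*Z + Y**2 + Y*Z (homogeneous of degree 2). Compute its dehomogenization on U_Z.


f(x, y) = 3*x**2 - x + y**2 + y

On U_Z we set Z = 1. Each monomial c·X^i·Y^j·Z^k in F becomes c·x^i·y^j·1^k = c·x^i·y^j.
Substituting Z = 1: F(X, Y, 1) = 3*x**2 - x + y**2 + y.
Note: deg(f) ≤ deg(F) = 2; strict inequality happens when F is divisible by Z (lost terms).


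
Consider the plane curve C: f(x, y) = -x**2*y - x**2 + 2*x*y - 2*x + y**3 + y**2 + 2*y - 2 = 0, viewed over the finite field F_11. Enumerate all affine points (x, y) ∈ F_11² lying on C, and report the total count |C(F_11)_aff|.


Affine F_11-points: {(1, 1), (2, 7), (5, 7), (7, 6), (10, 1), (10, 10)}; count = 6.

For each of the 121 pairs (x, y) ∈ F_11², evaluate f(x, y) mod 11. Record the zeros.
  x = 0: [0↦9, 1↦2, 2↦3, 3↦7, 4↦9, 5↦4, 6↦9, 7↦8, 8↦7, 9↦1, 10↦7]  zeros at y ∈ ∅
  x = 1: [0↦6, 1↦0, 2↦2, 3↦7, 4↦10, 5↦6, 6↦1, 7↦1, 8↦1, 9↦7, 10↦3]  zeros at y ∈ {1}
  x = 2: [0↦1, 1↦5, 2↦6, 3↦10, 4↦1, 5↦7, 6↦1, 7↦0, 8↦10, 9↦4, 10↦10]  zeros at y ∈ {7}
  x = 3: [0↦5, 1↦6, 2↦4, 3↦5, 4↦4, 5↦7, 6↦9, 7↦5, 8↦1, 9↦3, 10↦6]  zeros at y ∈ ∅
  x = 4: [0↦7, 1↦3, 2↦7, 3↦3, 4↦8, 5↦6, 6↦3, 7↦5, 8↦7, 9↦4, 10↦2]  zeros at y ∈ ∅
  x = 5: [0↦7, 1↦7, 2↦4, 3↦4, 4↦2, 5↦4, 6↦5, 7↦0, 8↦6, 9↦7, 10↦9]  zeros at y ∈ {7}
  x = 6: [0↦5, 1↦7, 2↦6, 3↦8, 4↦8, 5↦1, 6↦4, 7↦1, 8↦9, 9↦1, 10↦5]  zeros at y ∈ ∅
  x = 7: [0↦1, 1↦3, 2↦2, 3↦4, 4↦4, 5↦8, 6↦0, 7↦8, 8↦5, 9↦8, 10↦1]  zeros at y ∈ {6}
  x = 8: [0↦6, 1↦6, 2↦3, 3↦3, 4↦1, 5↦3, 6↦4, 7↦10, 8↦5, 9↦6, 10↦8]  zeros at y ∈ ∅
  x = 9: [0↦9, 1↦5, 2↦9, 3↦5, 4↦10, 5↦8, 6↦5, 7↦7, 8↦9, 9↦6, 10↦4]  zeros at y ∈ ∅
  x = 10: [0↦10, 1↦0, 2↦9, 3↦10, 4↦9, 5↦1, 6↦3, 7↦10, 8↦6, 9↦8, 10↦0]  zeros at y ∈ {1, 10}
Collecting zeros: affine points = {(1, 1), (2, 7), (5, 7), (7, 6), (10, 1), (10, 10)}.
Total count |C(F_11)_aff| = 6.


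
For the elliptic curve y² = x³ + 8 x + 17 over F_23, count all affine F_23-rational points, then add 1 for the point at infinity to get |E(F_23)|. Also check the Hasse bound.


Affine points = {(1, 7), (1, 16), (2, 8), (2, 15), (7, 5), (7, 18), (8, 8), (8, 15), (9, 6), (9, 17), (10, 4), (10, 19), (12, 1), (12, 22), (13, 8), (13, 15), (15, 4), (15, 19), (16, 3), (16, 20), (17, 11), (17, 12), (18, 6), (18, 17), (19, 6), (19, 17), (20, 9), (20, 14), (21, 4), (21, 19), (22, 10), (22, 13)}; affine count = 32; |E(F_23)| = 33.

Discriminant check: Δ ∝ 4a³ + 27b² = 4·8³ + 27·17² = 4·512 + 27·289 ≡ 7 (mod 23). Nonzero ⇒ E is nonsingular.
For each x ∈ F_23, compute rhs = x³ + 8·x + 17 mod 23, then count y ∈ F_23 with y² ≡ rhs.
  x = 0: rhs = 17, matching y values: none (0 points).
  x = 1: rhs = 3, matching y values: 7, 16 (2 points).
  x = 2: rhs = 18, matching y values: 8, 15 (2 points).
  x = 3: rhs = 22, matching y values: none (0 points).
  x = 4: rhs = 21, matching y values: none (0 points).
  x = 5: rhs = 21, matching y values: none (0 points).
  x = 6: rhs = 5, matching y values: none (0 points).
  x = 7: rhs = 2, matching y values: 5, 18 (2 points).
  x = 8: rhs = 18, matching y values: 8, 15 (2 points).
  x = 9: rhs = 13, matching y values: 6, 17 (2 points).
  x = 10: rhs = 16, matching y values: 4, 19 (2 points).
  x = 11: rhs = 10, matching y values: none (0 points).
  x = 12: rhs = 1, matching y values: 1, 22 (2 points).
  x = 13: rhs = 18, matching y values: 8, 15 (2 points).
  x = 14: rhs = 21, matching y values: none (0 points).
  x = 15: rhs = 16, matching y values: 4, 19 (2 points).
  x = 16: rhs = 9, matching y values: 3, 20 (2 points).
  x = 17: rhs = 6, matching y values: 11, 12 (2 points).
  x = 18: rhs = 13, matching y values: 6, 17 (2 points).
  x = 19: rhs = 13, matching y values: 6, 17 (2 points).
  x = 20: rhs = 12, matching y values: 9, 14 (2 points).
  x = 21: rhs = 16, matching y values: 4, 19 (2 points).
  x = 22: rhs = 8, matching y values: 10, 13 (2 points).
Total affine count: 32.
Full point count |E(F_23)| = 32 + 1 = 33.
Hasse bound: |33 − (23+1)| = |9| = 9 ≤ 2√23 ≈ 9.5917 ✓.


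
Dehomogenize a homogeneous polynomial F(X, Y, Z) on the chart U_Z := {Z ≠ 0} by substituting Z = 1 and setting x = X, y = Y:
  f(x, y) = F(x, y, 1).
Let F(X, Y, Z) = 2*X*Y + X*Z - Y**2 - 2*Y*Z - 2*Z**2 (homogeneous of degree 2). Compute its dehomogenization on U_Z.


f(x, y) = 2*x*y + x - y**2 - 2*y - 2

On U_Z we set Z = 1. Each monomial c·X^i·Y^j·Z^k in F becomes c·x^i·y^j·1^k = c·x^i·y^j.
Substituting Z = 1: F(X, Y, 1) = 2*x*y + x - y**2 - 2*y - 2.
Note: deg(f) ≤ deg(F) = 2; strict inequality happens when F is divisible by Z (lost terms).


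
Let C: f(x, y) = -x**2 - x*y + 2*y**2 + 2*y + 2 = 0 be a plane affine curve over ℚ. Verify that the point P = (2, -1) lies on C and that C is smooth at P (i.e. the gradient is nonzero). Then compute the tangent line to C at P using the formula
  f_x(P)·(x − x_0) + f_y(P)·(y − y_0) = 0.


Tangent line at P: -3*x - 4*y + 2 = 0.

Step 1: f(2, -1) = 0, so P lies on C.
Step 2: partial derivatives
  f_x(x, y) = -2*x - y, f_y(x, y) = -x + 4*y + 2.
  f_x(P) = -3, f_y(P) = -4 (gradient nonzero, so P is smooth).
Step 3: tangent line at P: -3·(x − 2) + -4·(y − -1) = 0.
Expanding: -3*x - 4*y + 2 = 0.


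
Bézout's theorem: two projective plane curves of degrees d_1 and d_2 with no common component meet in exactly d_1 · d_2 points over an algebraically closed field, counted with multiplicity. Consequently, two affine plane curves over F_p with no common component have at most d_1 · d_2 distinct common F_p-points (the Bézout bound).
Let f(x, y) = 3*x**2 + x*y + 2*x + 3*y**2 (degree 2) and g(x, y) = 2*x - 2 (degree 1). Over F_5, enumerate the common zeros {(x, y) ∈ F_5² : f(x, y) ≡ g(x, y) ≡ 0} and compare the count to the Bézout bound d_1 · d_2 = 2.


Common zeros: {(1, 0), (1, 3)}; count = 2; Bézout bound = 2.

deg(f) = 2, deg(g) = 1, so Bézout bound = 2.
Scan x ∈ F_5. For each x, list the y ∈ F_5 with f(x, y) ≡ 0 and those with g(x, y) ≡ 0 (mod 5); the common zeros in that column are the intersection.
  x = 0: f ≡ 0 at y ∈ {0}; g ≡ 0 at y ∈ ∅; common: ∅.
  x = 1: f ≡ 0 at y ∈ {0, 3}; g ≡ 0 at y ∈ {0, 1, 2, 3, 4}; common: {0, 3}.
  x = 2: f ≡ 0 at y ∈ ∅; g ≡ 0 at y ∈ ∅; common: ∅.
  x = 3: f ≡ 0 at y ∈ ∅; g ≡ 0 at y ∈ ∅; common: ∅.
  x = 4: f ≡ 0 at y ∈ {3, 4}; g ≡ 0 at y ∈ ∅; common: ∅.
Collecting: common zeros = {(1, 0), (1, 3)}, so the count is 2.
Comparison with the Bézout bound: 2 ≤ 2 = deg(f)·deg(g), as expected for curves with no common component (the bound is attained).
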